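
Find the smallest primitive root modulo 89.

φ(89) = 89 − 1 = 88 = 2^3 · 11.
Test candidates g = 2, 3, … against the prime factors q ∈ {2, 11} of φ(89): g is a generator iff g^(88/q) ≢ 1 for every such q.
g = 2: 2^44 ≡ 1 — hits 1, so not a primitive root.
g = 3: 3^44 ≡ 88; 3^8 ≡ 64 — none is 1, so 3 is a primitive root.
Hence the least primitive root of 89 is 3.

3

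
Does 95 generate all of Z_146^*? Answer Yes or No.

φ(146) = φ(2)·φ(73) = 1·72 = 72 = 2^3 · 3^2.
Test 95^(72/q) mod 146 for each prime factor q of 72:
95^36 ≡ 145 (mod 146)  [q = 2: ≢ 1 ✓]
95^24 ≡ 1 (mod 146)  [q = 3: ≡ 1 ✗]
95^24 ≡ 1 shows ord(95) | 24, strictly less than φ(146); not a primitive root.

No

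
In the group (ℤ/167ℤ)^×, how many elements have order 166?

82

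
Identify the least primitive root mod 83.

2

φ(83) = 83 − 1 = 82 = 2 · 41.
Test candidates g = 2, 3, … against the prime factors q ∈ {2, 41} of φ(83): g is a generator iff g^(82/q) ≢ 1 for every such q.
g = 2: 2^41 ≡ 82; 2^2 ≡ 4 — none is 1, so 2 is a primitive root.
So 2 is the smallest generator of (Z/83Z)^×.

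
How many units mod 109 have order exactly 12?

4

φ(109) = 109 − 1 = 108 = 2^2 · 3^3.
In a cyclic group of order 108, there are φ(d) elements of order d for each divisor d of 108, and zero for non-divisors.
12 = 2^2 · 3 divides 108, and φ(12) = 4.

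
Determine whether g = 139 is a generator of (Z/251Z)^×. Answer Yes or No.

φ(251) = 251 − 1 = 250 = 2 · 5^3.
139 is a primitive root mod 251 iff 139^(φ(251)/q) ≢ 1 for every prime q | φ(251), i.e. q ∈ {2, 5}.
139^125 ≡ 250 (mod 251)  [q = 2: ≢ 1 ✓]
139^50 ≡ 113 (mod 251)  [q = 5: ≢ 1 ✓]
All checks pass, so 139 has order 250 and is a primitive root modulo 251.

Yes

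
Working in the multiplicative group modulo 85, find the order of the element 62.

16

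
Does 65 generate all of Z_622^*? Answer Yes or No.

φ(622) = φ(2)·φ(311) = 1·310 = 310 = 2 · 5 · 31.
An element g generates (Z/622Z)^× iff g^(310/q) ≢ 1 (mod 622) for each prime q ∈ {2, 5, 31}.
65^155 ≡ 1 (mod 622)  [q = 2: ≡ 1 ✗]
65^62 ≡ 347 (mod 622)  [q = 5: ≢ 1 ✓]
65^10 ≡ 49 (mod 622)  [q = 31: ≢ 1 ✓]
The check at q = 2 fails, so 65 generates a proper subgroup.

No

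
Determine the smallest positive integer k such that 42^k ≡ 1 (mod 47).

23

ord(42) | φ(47) = 47 − 1 = 46 = 2 · 23.
Divisors of 46: 1, 2, 23, 46.
Test each divisor d:
42^1 ≡ 42 (mod 47)
42^2 ≡ 25 (mod 47)
42^23 ≡ 1 (mod 47) ✓
The smallest such exponent is 23, so the order of 42 is 23.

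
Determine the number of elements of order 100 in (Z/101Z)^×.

40

φ(101) = 101 − 1 = 100 = 2^2 · 5^2.
(Z/101Z)^× is cyclic (|G| = 100); a cyclic group of order m has exactly φ(d) elements of each order d | m, and none otherwise.
100 = 2^2 · 5^2 divides 100, and φ(100) = 40.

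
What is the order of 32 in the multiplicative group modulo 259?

ord(32) | φ(259) = φ(7·37) = (7−1)·(37−1) = 6·36 = 216 = 2^3 · 3^3.
Divisors of 216: 1, 2, 3, 4, 6, 8, 9, 12, 18, 24, 27, 36, 54, 72, 108, 216.
Evaluate successive powers at the divisors of 216:
32^1 ≡ 32
32^2 ≡ 247
32^3 ≡ 134
32^4 ≡ 144
32^6 ≡ 85
32^8 ≡ 16
32^9 ≡ 253
32^12 ≡ 232
32^18 ≡ 36
32^24 ≡ 211
32^27 ≡ 43
32^36 ≡ 1
So ord_259(32) = 36.

36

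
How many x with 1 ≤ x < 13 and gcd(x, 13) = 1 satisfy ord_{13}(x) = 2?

1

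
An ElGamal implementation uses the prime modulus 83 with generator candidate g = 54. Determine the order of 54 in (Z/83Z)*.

ord(54) | φ(83) = 83 − 1 = 82 = 2 · 41.
Divisors of 82: 1, 2, 41, 82.
Check 54^d mod 83 for each divisor in increasing order:
54^1 ≡ 54
54^2 ≡ 11
54^41 ≡ 82
54^82 ≡ 1
The smallest such exponent is 82, so the order of 54 is 82.

82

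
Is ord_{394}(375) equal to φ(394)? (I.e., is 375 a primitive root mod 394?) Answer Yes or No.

φ(394) = φ(2)·φ(197) = 1·196 = 196 = 2^2 · 7^2.
Test 375^(196/q) mod 394 for each prime factor q of 196:
375^98 ≡ 1 (mod 394)  [q = 2: ≡ 1 ✗]
375^28 ≡ 1 (mod 394)  [q = 7: ≡ 1 ✗]
375^98 ≡ 1 shows ord(375) | 98, strictly less than φ(394); not a primitive root.

No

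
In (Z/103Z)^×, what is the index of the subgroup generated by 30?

By Lagrange's theorem, ord_103(30) divides φ(103) = 103 − 1 = 102 = 2 · 3 · 17.
Divisors of 102: 1, 2, 3, 6, 17, 34, 51, 102.
Compute 30^d (mod 103) for the divisors d until we hit 1:
30^1 ≡ 30 (mod 103)
30^2 ≡ 76 (mod 103)
30^3 ≡ 14 (mod 103)
30^6 ≡ 93 (mod 103)
30^17 ≡ 1 (mod 103) ✓
Thus |⟨30⟩| = ord(30) = 17.
[(Z/103Z)^× : ⟨30⟩] = 102/17 = 6.

6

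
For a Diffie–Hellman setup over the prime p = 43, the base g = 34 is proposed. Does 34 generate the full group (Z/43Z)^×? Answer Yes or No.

Yes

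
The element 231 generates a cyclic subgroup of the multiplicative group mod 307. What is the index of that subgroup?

The order of 231 must divide φ(307) = 307 − 1 = 306 = 2 · 3^2 · 17.
Divisors of 306: 1, 2, 3, 6, 9, 17, 18, 34, 51, 102, 153, 306.
Evaluate successive powers at the divisors of 306:
231^1 ≡ 231
231^2 ≡ 250
231^3 ≡ 34
231^6 ≡ 235
231^9 ≡ 8
231^17 ≡ 290
231^18 ≡ 64
231^34 ≡ 289
231^51 ≡ 306
231^102 ≡ 1
The order of 231 is 102, so the subgroup it generates has 102 elements.
[(Z/307Z)^× : ⟨231⟩] = 306/102 = 3.

3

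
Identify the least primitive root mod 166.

5

φ(166) = φ(2)·φ(83) = 1·82 = 82 = 2 · 41.
g is a primitive root iff g^(82/q) ≢ 1 (mod 166) for each prime q ∈ {2, 41}.
g = 2: gcd(2, 166) = 2 > 1, not a unit — skip.
g = 3: 3^41 ≡ 1 — hits 1, so not a primitive root.
g = 4: gcd(4, 166) = 2 > 1, not a unit — skip.
g = 5: 5^41 ≡ 165; 5^2 ≡ 25 — none is 1, so 5 is a primitive root.
So 5 is the smallest generator of (Z/166Z)^×.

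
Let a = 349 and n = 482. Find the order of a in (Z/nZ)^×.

ord(349) | φ(482) = φ(2)·φ(241) = 1·240 = 240 = 2^4 · 3 · 5.
Divisors of 240: 1, 2, 3, 4, 5, 6, 8, 10, 12, 15, 16, 20, 24, 30, 40, 48, 60, 80, 120, 240.
Evaluate successive powers at the divisors of 240:
349^1 ≡ 349 (mod 482)
349^2 ≡ 337 (mod 482)
349^3 ≡ 5 (mod 482)
349^4 ≡ 299 (mod 482)
349^5 ≡ 239 (mod 482)
349^6 ≡ 25 (mod 482)
349^8 ≡ 231 (mod 482)
349^10 ≡ 245 (mod 482)
349^12 ≡ 143 (mod 482)
349^15 ≡ 233 (mod 482)
349^16 ≡ 341 (mod 482)
349^20 ≡ 257 (mod 482)
349^24 ≡ 205 (mod 482)
349^30 ≡ 305 (mod 482)
349^40 ≡ 15 (mod 482)
349^48 ≡ 91 (mod 482)
349^60 ≡ 481 (mod 482)
349^80 ≡ 225 (mod 482)
349^120 ≡ 1 (mod 482) ✓
Therefore the multiplicative order of 349 modulo 482 is 120.

120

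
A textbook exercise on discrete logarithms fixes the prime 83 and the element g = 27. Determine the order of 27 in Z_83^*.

41

ord(27) | φ(83) = 83 − 1 = 82 = 2 · 41.
Divisors of 82: 1, 2, 41, 82.
Evaluate successive powers at the divisors of 82:
27^1 ≡ 27 (mod 83)
27^2 ≡ 65 (mod 83)
27^41 ≡ 1 (mod 83) ✓
The smallest such exponent is 41, so the order of 27 is 41.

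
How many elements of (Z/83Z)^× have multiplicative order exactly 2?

1

φ(83) = 83 − 1 = 82 = 2 · 41.
Since (Z/83Z)^× is cyclic of order 82, the number of elements of order d is φ(d) when d | 82 and 0 otherwise.
2 | 82, and φ(2) = 2 − 1 = 1.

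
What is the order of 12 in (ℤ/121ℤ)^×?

The order of 12 must divide φ(121) = φ(11^2) = 11·(11−1) = 110 = 2 · 5 · 11.
Divisors of 110: 1, 2, 5, 10, 11, 22, 55, 110.
Test each divisor d:
12^1 ≡ 12 (mod 121)
12^2 ≡ 23 (mod 121)
12^5 ≡ 56 (mod 121)
12^10 ≡ 111 (mod 121)
12^11 ≡ 1 (mod 121) ✓
So ord_121(12) = 11.

11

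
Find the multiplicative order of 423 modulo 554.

46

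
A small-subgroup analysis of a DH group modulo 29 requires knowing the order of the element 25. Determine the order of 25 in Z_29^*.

7

Since 25 ∈ (Z/29Z)^×, its order divides φ(29) = 29 − 1 = 28 = 2^2 · 7.
Divisors of 28: 1, 2, 4, 7, 14, 28.
Test each divisor d:
25^1 ≡ 25 (mod 29)
25^2 ≡ 16 (mod 29)
25^4 ≡ 24 (mod 29)
25^7 ≡ 1 (mod 29) ✓
Hence ord(25) = 7.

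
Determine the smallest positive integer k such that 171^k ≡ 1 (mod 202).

Since 171 ∈ (Z/202Z)^×, its order divides φ(202) = φ(2)·φ(101) = 1·100 = 100 = 2^2 · 5^2.
Divisors of 100: 1, 2, 4, 5, 10, 20, 25, 50, 100.
Check 171^d mod 202 for each divisor in increasing order:
171^1 ≡ 171 (mod 202)
171^2 ≡ 153 (mod 202)
171^4 ≡ 179 (mod 202)
171^5 ≡ 107 (mod 202)
171^10 ≡ 137 (mod 202)
171^20 ≡ 185 (mod 202)
171^25 ≡ 201 (mod 202)
171^50 ≡ 1 (mod 202) ✓
Hence ord(171) = 50.

50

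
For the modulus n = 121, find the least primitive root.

2

φ(121) = φ(11^2) = 11·(11−1) = 110 = 2 · 5 · 11.
g is a primitive root iff g^(110/q) ≢ 1 (mod 121) for each prime q ∈ {2, 5, 11}.
g = 2: 2^55 ≡ 120; 2^22 ≡ 81; 2^10 ≡ 56 — none is 1, so 2 is a primitive root.
The smallest primitive root modulo 121 is 2.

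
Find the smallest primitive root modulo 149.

2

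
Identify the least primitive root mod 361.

2

φ(361) = φ(19^2) = 19·(19−1) = 342 = 2 · 3^2 · 19.
Test candidates g = 2, 3, … against the prime factors q ∈ {2, 3, 19} of φ(361): g is a generator iff g^(342/q) ≢ 1 for every such q.
g = 2: 2^171 ≡ 360; 2^114 ≡ 292; 2^18 ≡ 58 — none is 1, so 2 is a primitive root.
The smallest primitive root modulo 361 is 2.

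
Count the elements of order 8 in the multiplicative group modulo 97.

4

φ(97) = 97 − 1 = 96 = 2^5 · 3.
In a cyclic group of order 96, there are φ(d) elements of order d for each divisor d of 96, and zero for non-divisors.
8 = 2^3 divides 96, and φ(8) = 4.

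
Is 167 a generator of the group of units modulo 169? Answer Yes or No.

Yes

φ(169) = φ(13^2) = 13·(13−1) = 156 = 2^2 · 3 · 13.
An element g generates (Z/169Z)^× iff g^(156/q) ≢ 1 (mod 169) for each prime q ∈ {2, 3, 13}.
167^78 ≡ 168 (mod 169)  [q = 2: ≢ 1 ✓]
167^52 ≡ 146 (mod 169)  [q = 3: ≢ 1 ✓]
167^12 ≡ 40 (mod 169)  [q = 13: ≢ 1 ✓]
None equal 1, so ord_169(167) = 156: 167 is a primitive root.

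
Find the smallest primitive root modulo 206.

φ(206) = φ(2)·φ(103) = 1·102 = 102 = 2 · 3 · 17.
g is a primitive root iff g^(102/q) ≢ 1 (mod 206) for each prime q ∈ {2, 3, 17}.
g = 2: gcd(2, 206) = 2 > 1, not a unit — skip.
g = 3: 3^51 ≡ 205; 3^34 ≡ 1 — hits 1, so not a primitive root.
g = 4: gcd(4, 206) = 2 > 1, not a unit — skip.
g = 5: 5^51 ≡ 205; 5^34 ≡ 159; 5^6 ≡ 175 — none is 1, so 5 is a primitive root.
Hence the least primitive root of 206 is 5.

5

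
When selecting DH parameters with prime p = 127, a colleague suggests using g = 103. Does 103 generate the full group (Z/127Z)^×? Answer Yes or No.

φ(127) = 127 − 1 = 126 = 2 · 3^2 · 7.
Test 103^(126/q) mod 127 for each prime factor q of 126:
103^63 ≡ 1 (mod 127)  [q = 2: ≡ 1 ✗]
103^42 ≡ 107 (mod 127)  [q = 3: ≢ 1 ✓]
103^18 ≡ 1 (mod 127)  [q = 7: ≡ 1 ✗]
103^63 ≡ 1 shows ord(103) | 63, strictly less than φ(127); not a primitive root.

No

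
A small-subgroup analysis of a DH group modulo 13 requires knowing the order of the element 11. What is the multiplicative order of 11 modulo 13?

12

ord(11) | φ(13) = 13 − 1 = 12 = 2^2 · 3.
Divisors of 12: 1, 2, 3, 4, 6, 12.
Compute 11^d (mod 13) for the divisors d until we hit 1:
11^1 ≡ 11
11^2 ≡ 4
11^3 ≡ 5
11^4 ≡ 3
11^6 ≡ 12
11^12 ≡ 1
Hence ord(11) = 12.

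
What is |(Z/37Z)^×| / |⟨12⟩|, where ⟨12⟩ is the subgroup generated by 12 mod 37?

The order of 12 must divide φ(37) = 37 − 1 = 36 = 2^2 · 3^2.
Divisors of 36: 1, 2, 3, 4, 6, 9, 12, 18, 36.
Check 12^d mod 37 for each divisor in increasing order:
12^1 ≡ 12
12^2 ≡ 33
12^3 ≡ 26
12^4 ≡ 16
12^6 ≡ 10
12^9 ≡ 1
So ord_37(12) = 9, hence |⟨12⟩| = 9.
[(Z/37Z)^× : ⟨12⟩] = 36/9 = 4.

4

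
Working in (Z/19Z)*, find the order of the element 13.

ord(13) | φ(19) = 19 − 1 = 18 = 2 · 3^2.
Divisors of 18: 1, 2, 3, 6, 9, 18.
Check 13^d mod 19 for each divisor in increasing order:
13^1 ≡ 13 (mod 19)
13^2 ≡ 17 (mod 19)
13^3 ≡ 12 (mod 19)
13^6 ≡ 11 (mod 19)
13^9 ≡ 18 (mod 19)
13^18 ≡ 1 (mod 19) ✓
So ord_19(13) = 18.

18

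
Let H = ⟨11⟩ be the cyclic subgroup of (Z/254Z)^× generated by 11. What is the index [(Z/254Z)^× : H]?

ord(11) | φ(254) = φ(2)·φ(127) = 1·126 = 126 = 2 · 3^2 · 7.
Divisors of 126: 1, 2, 3, 6, 7, 9, 14, 18, 21, 42, 63, 126.
Compute 11^d (mod 254) for the divisors d until we hit 1:
11^1 ≡ 11 (mod 254)
11^2 ≡ 121 (mod 254)
11^3 ≡ 61 (mod 254)
11^6 ≡ 165 (mod 254)
11^7 ≡ 37 (mod 254)
11^9 ≡ 159 (mod 254)
11^14 ≡ 99 (mod 254)
11^18 ≡ 135 (mod 254)
11^21 ≡ 107 (mod 254)
11^42 ≡ 19 (mod 254)
11^63 ≡ 1 (mod 254) ✓
So ord_254(11) = 63, hence |⟨11⟩| = 63.
[(Z/254Z)^× : ⟨11⟩] = 126/63 = 2.

2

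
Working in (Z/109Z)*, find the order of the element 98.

By Lagrange's theorem, ord_109(98) divides φ(109) = 109 − 1 = 108 = 2^2 · 3^3.
Divisors of 108: 1, 2, 3, 4, 6, 9, 12, 18, 27, 36, 54, 108.
Test each divisor d:
98^1 ≡ 98
98^2 ≡ 12
98^3 ≡ 86
98^4 ≡ 35
98^6 ≡ 93
98^9 ≡ 41
98^12 ≡ 38
98^18 ≡ 46
98^27 ≡ 33
98^36 ≡ 45
98^54 ≡ 108
98^108 ≡ 1
Therefore the multiplicative order of 98 modulo 109 is 108.

108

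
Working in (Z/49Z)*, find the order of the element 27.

14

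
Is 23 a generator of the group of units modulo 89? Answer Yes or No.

φ(89) = 89 − 1 = 88 = 2^3 · 11.
23 is a primitive root mod 89 iff 23^(φ(89)/q) ≢ 1 for every prime q | φ(89), i.e. q ∈ {2, 11}.
23^44 ≡ 88 (mod 89)  [q = 2: ≢ 1 ✓]
23^8 ≡ 2 (mod 89)  [q = 11: ≢ 1 ✓]
Every test exponent gives a nontrivial residue, hence 23 generates the full group.

Yes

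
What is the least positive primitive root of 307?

5

φ(307) = 307 − 1 = 306 = 2 · 3^2 · 17.
Test candidates g = 2, 3, … against the prime factors q ∈ {2, 3, 17} of φ(307): g is a generator iff g^(306/q) ≢ 1 for every such q.
g = 2: 2^153 ≡ 306; 2^102 ≡ 1 — hits 1, so not a primitive root.
g = 3: 3^153 ≡ 306; 3^102 ≡ 1 — hits 1, so not a primitive root.
g = 4: 4^153 ≡ 1 — hits 1, so not a primitive root.
g = 5: 5^153 ≡ 306; 5^102 ≡ 289; 5^18 ≡ 81 — none is 1, so 5 is a primitive root.
Hence the least primitive root of 307 is 5.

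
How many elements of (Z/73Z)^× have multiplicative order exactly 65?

φ(73) = 73 − 1 = 72 = 2^3 · 3^2.
In a cyclic group of order 72, there are φ(d) elements of order d for each divisor d of 72, and zero for non-divisors.
Here 72 is not a multiple of 65, so there are no elements of order 65.

0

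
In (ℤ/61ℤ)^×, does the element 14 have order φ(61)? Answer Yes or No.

No

φ(61) = 61 − 1 = 60 = 2^2 · 3 · 5.
It suffices to check that the order of 14 is not a proper divisor of 60: compute 14^(60/q) for q ∈ {2, 3, 5}.
14^30 ≡ 1 (mod 61)  [q = 2: ≡ 1 ✗]
14^20 ≡ 13 (mod 61)  [q = 3: ≢ 1 ✓]
14^12 ≡ 1 (mod 61)  [q = 5: ≡ 1 ✗]
14^30 ≡ 1 shows ord(14) | 30, strictly less than φ(61); not a primitive root.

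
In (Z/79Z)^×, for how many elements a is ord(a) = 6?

2

φ(79) = 79 − 1 = 78 = 2 · 3 · 13.
(Z/79Z)^× is cyclic (|G| = 78); a cyclic group of order m has exactly φ(d) elements of each order d | m, and none otherwise.
6 = 2 · 3 divides 78, and φ(6) = 2.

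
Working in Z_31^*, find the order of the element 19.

15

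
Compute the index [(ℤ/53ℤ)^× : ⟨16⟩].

By Lagrange's theorem, ord_53(16) divides φ(53) = 53 − 1 = 52 = 2^2 · 13.
Divisors of 52: 1, 2, 4, 13, 26, 52.
Evaluate successive powers at the divisors of 52:
16^1 ≡ 16 (mod 53)
16^2 ≡ 44 (mod 53)
16^4 ≡ 28 (mod 53)
16^13 ≡ 1 (mod 53) ✓
The order of 16 is 13, so the subgroup it generates has 13 elements.
[(Z/53Z)^× : ⟨16⟩] = 52/13 = 4.

4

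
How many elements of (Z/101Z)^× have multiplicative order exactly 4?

2

φ(101) = 101 − 1 = 100 = 2^2 · 5^2.
(Z/101Z)^× is cyclic (|G| = 100); a cyclic group of order m has exactly φ(d) elements of each order d | m, and none otherwise.
4 = 2^2 divides 100, and φ(4) = 2.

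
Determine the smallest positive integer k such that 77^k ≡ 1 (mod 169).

26

Since 77 ∈ (Z/169Z)^×, its order divides φ(169) = φ(13^2) = 13·(13−1) = 156 = 2^2 · 3 · 13.
Divisors of 156: 1, 2, 3, 4, 6, 12, 13, 26, 39, 52, 78, 156.
Test each divisor d:
77^1 ≡ 77 (mod 169)
77^2 ≡ 14 (mod 169)
77^3 ≡ 64 (mod 169)
77^4 ≡ 27 (mod 169)
77^6 ≡ 40 (mod 169)
77^12 ≡ 79 (mod 169)
77^13 ≡ 168 (mod 169)
77^26 ≡ 1 (mod 169) ✓
Hence ord(77) = 26.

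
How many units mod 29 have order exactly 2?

φ(29) = 29 − 1 = 28 = 2^2 · 7.
(Z/29Z)^× is cyclic (|G| = 28); a cyclic group of order m has exactly φ(d) elements of each order d | m, and none otherwise.
2 | 28, and φ(2) = 2 − 1 = 1.

1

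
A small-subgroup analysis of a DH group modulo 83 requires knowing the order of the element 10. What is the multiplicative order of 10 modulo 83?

Since 10 ∈ (Z/83Z)^×, its order divides φ(83) = 83 − 1 = 82 = 2 · 41.
Divisors of 82: 1, 2, 41, 82.
Compute 10^d (mod 83) for the divisors d until we hit 1:
10^1 ≡ 10
10^2 ≡ 17
10^41 ≡ 1
Therefore the multiplicative order of 10 modulo 83 is 41.

41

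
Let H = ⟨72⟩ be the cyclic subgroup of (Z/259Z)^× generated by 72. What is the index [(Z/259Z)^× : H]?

6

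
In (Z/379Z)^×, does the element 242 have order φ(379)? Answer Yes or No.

No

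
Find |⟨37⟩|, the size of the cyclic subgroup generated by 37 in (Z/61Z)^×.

20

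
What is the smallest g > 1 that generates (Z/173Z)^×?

2

φ(173) = 173 − 1 = 172 = 2^2 · 43.
g is a primitive root iff g^(172/q) ≢ 1 (mod 173) for each prime q ∈ {2, 43}.
g = 2: 2^86 ≡ 172; 2^4 ≡ 16 — none is 1, so 2 is a primitive root.
Hence the least primitive root of 173 is 2.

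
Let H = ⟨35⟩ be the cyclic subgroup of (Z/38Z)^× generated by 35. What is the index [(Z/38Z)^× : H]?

2

The order of 35 must divide φ(38) = φ(2)·φ(19) = 1·18 = 18 = 2 · 3^2.
Divisors of 18: 1, 2, 3, 6, 9, 18.
Evaluate successive powers at the divisors of 18:
35^1 ≡ 35 (mod 38)
35^2 ≡ 9 (mod 38)
35^3 ≡ 11 (mod 38)
35^6 ≡ 7 (mod 38)
35^9 ≡ 1 (mod 38) ✓
The order of 35 is 9, so the subgroup it generates has 9 elements.
The index is φ(38) / ord(35) = 18 / 9 = 2.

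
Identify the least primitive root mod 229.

6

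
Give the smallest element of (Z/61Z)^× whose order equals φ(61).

2

φ(61) = 61 − 1 = 60 = 2^2 · 3 · 5.
g is a primitive root iff g^(60/q) ≢ 1 (mod 61) for each prime q ∈ {2, 3, 5}.
g = 2: 2^30 ≡ 60; 2^20 ≡ 47; 2^12 ≡ 9 — none is 1, so 2 is a primitive root.
Hence the least primitive root of 61 is 2.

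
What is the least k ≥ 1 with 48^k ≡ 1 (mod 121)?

55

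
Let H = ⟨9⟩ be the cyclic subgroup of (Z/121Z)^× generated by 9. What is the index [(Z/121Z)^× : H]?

ord(9) | φ(121) = φ(11^2) = 11·(11−1) = 110 = 2 · 5 · 11.
Divisors of 110: 1, 2, 5, 10, 11, 22, 55, 110.
Check 9^d mod 121 for each divisor in increasing order:
9^1 ≡ 9 (mod 121)
9^2 ≡ 81 (mod 121)
9^5 ≡ 1 (mod 121) ✓
The order of 9 is 5, so the subgroup it generates has 5 elements.
Index = |(Z/121Z)^×| / |⟨9⟩| = 110 / 5 = 22.

22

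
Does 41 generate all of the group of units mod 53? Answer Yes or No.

φ(53) = 53 − 1 = 52 = 2^2 · 13.
41 is a primitive root mod 53 iff 41^(φ(53)/q) ≢ 1 for every prime q | φ(53), i.e. q ∈ {2, 13}.
41^26 ≡ 52 (mod 53)  [q = 2: ≢ 1 ✓]
41^4 ≡ 13 (mod 53)  [q = 13: ≢ 1 ✓]
Every test exponent gives a nontrivial residue, hence 41 generates the full group.

Yes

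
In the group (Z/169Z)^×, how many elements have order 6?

2

φ(169) = φ(13^2) = 13·(13−1) = 156 = 2^2 · 3 · 13.
In a cyclic group of order 156, there are φ(d) elements of order d for each divisor d of 156, and zero for non-divisors.
6 = 2 · 3 divides 156, and φ(6) = 2.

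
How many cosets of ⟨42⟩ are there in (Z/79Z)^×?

2

The order of 42 must divide φ(79) = 79 − 1 = 78 = 2 · 3 · 13.
Divisors of 78: 1, 2, 3, 6, 13, 26, 39, 78.
Evaluate successive powers at the divisors of 78:
42^1 ≡ 42 (mod 79)
42^2 ≡ 26 (mod 79)
42^3 ≡ 65 (mod 79)
42^6 ≡ 38 (mod 79)
42^13 ≡ 55 (mod 79)
42^26 ≡ 23 (mod 79)
42^39 ≡ 1 (mod 79) ✓
So ord_79(42) = 39, hence |⟨42⟩| = 39.
[(Z/79Z)^× : ⟨42⟩] = 78/39 = 2.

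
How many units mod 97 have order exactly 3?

2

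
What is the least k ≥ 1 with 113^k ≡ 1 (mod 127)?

63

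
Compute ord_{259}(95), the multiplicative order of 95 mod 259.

18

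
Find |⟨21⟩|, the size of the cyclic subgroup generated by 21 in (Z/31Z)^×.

30

By Lagrange's theorem, ord_31(21) divides φ(31) = 31 − 1 = 30 = 2 · 3 · 5.
Divisors of 30: 1, 2, 3, 5, 6, 10, 15, 30.
Compute 21^d (mod 31) for the divisors d until we hit 1:
21^1 ≡ 21 (mod 31)
21^2 ≡ 7 (mod 31)
21^3 ≡ 23 (mod 31)
21^5 ≡ 6 (mod 31)
21^6 ≡ 2 (mod 31)
21^10 ≡ 5 (mod 31)
21^15 ≡ 30 (mod 31)
21^30 ≡ 1 (mod 31) ✓
The smallest such exponent is 30, so the order of 21 is 30.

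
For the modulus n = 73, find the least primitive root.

5

φ(73) = 73 − 1 = 72 = 2^3 · 3^2.
g is a primitive root iff g^(72/q) ≢ 1 (mod 73) for each prime q ∈ {2, 3}.
g = 2: 2^36 ≡ 1 — hits 1, so not a primitive root.
g = 3: 3^36 ≡ 1 — hits 1, so not a primitive root.
g = 4: 4^36 ≡ 1 — hits 1, so not a primitive root.
g = 5: 5^36 ≡ 72; 5^24 ≡ 8 — none is 1, so 5 is a primitive root.
So 5 is the smallest generator of (Z/73Z)^×.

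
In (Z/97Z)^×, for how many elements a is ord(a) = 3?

φ(97) = 97 − 1 = 96 = 2^5 · 3.
In a cyclic group of order 96, there are φ(d) elements of order d for each divisor d of 96, and zero for non-divisors.
3 | 96, and φ(3) = 3 − 1 = 2.

2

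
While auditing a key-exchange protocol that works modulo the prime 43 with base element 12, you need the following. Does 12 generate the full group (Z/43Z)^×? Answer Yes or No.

φ(43) = 43 − 1 = 42 = 2 · 3 · 7.
An element g generates (Z/43Z)^× iff g^(42/q) ≢ 1 (mod 43) for each prime q ∈ {2, 3, 7}.
12^21 ≡ 42 (mod 43)  [q = 2: ≢ 1 ✓]
12^14 ≡ 36 (mod 43)  [q = 3: ≢ 1 ✓]
12^6 ≡ 21 (mod 43)  [q = 7: ≢ 1 ✓]
Every test exponent gives a nontrivial residue, hence 12 generates the full group.

Yes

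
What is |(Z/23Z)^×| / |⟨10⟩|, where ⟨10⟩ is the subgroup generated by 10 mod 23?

Since 10 ∈ (Z/23Z)^×, its order divides φ(23) = 23 − 1 = 22 = 2 · 11.
Divisors of 22: 1, 2, 11, 22.
Check 10^d mod 23 for each divisor in increasing order:
10^1 ≡ 10
10^2 ≡ 8
10^11 ≡ 22
10^22 ≡ 1
Thus |⟨10⟩| = ord(10) = 22.
[(Z/23Z)^× : ⟨10⟩] = 22/22 = 1.

1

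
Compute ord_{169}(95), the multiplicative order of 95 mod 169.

Since 95 ∈ (Z/169Z)^×, its order divides φ(169) = φ(13^2) = 13·(13−1) = 156 = 2^2 · 3 · 13.
Divisors of 156: 1, 2, 3, 4, 6, 12, 13, 26, 39, 52, 78, 156.
Compute 95^d (mod 169) for the divisors d until we hit 1:
95^1 ≡ 95
95^2 ≡ 68
95^3 ≡ 38
95^4 ≡ 61
95^6 ≡ 92
95^12 ≡ 14
95^13 ≡ 147
95^26 ≡ 146
95^39 ≡ 168
95^52 ≡ 22
95^78 ≡ 1
Hence ord(95) = 78.

78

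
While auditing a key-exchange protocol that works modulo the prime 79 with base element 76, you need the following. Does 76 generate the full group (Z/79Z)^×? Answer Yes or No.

No

φ(79) = 79 − 1 = 78 = 2 · 3 · 13.
It suffices to check that the order of 76 is not a proper divisor of 78: compute 76^(78/q) for q ∈ {2, 3, 13}.
76^39 ≡ 1 (mod 79)  [q = 2: ≡ 1 ✗]
76^26 ≡ 23 (mod 79)  [q = 3: ≢ 1 ✓]
76^6 ≡ 18 (mod 79)  [q = 13: ≢ 1 ✓]
The check at q = 2 fails, so 76 generates a proper subgroup.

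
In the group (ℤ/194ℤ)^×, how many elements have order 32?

16

φ(194) = φ(2)·φ(97) = 1·96 = 96 = 2^5 · 3.
In a cyclic group of order 96, there are φ(d) elements of order d for each divisor d of 96, and zero for non-divisors.
32 = 2^5 divides 96, and φ(32) = 16.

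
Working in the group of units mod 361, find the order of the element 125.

57

ord(125) | φ(361) = φ(19^2) = 19·(19−1) = 342 = 2 · 3^2 · 19.
Divisors of 342: 1, 2, 3, 6, 9, 18, 19, 38, 57, 114, 171, 342.
Test each divisor d:
125^1 ≡ 125 (mod 361)
125^2 ≡ 102 (mod 361)
125^3 ≡ 115 (mod 361)
125^6 ≡ 229 (mod 361)
125^9 ≡ 343 (mod 361)
125^18 ≡ 324 (mod 361)
125^19 ≡ 68 (mod 361)
125^38 ≡ 292 (mod 361)
125^57 ≡ 1 (mod 361) ✓
Therefore the multiplicative order of 125 modulo 361 is 57.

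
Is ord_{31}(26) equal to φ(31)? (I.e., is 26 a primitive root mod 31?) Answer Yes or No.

φ(31) = 31 − 1 = 30 = 2 · 3 · 5.
It suffices to check that the order of 26 is not a proper divisor of 30: compute 26^(30/q) for q ∈ {2, 3, 5}.
26^15 ≡ 30 (mod 31)  [q = 2: ≢ 1 ✓]
26^10 ≡ 5 (mod 31)  [q = 3: ≢ 1 ✓]
26^6 ≡ 1 (mod 31)  [q = 5: ≡ 1 ✗]
Since 26^6 ≡ 1, the order of 26 divides 6 < 30, so 26 is not a primitive root.

No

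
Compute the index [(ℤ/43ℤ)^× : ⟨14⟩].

By Lagrange's theorem, ord_43(14) divides φ(43) = 43 − 1 = 42 = 2 · 3 · 7.
Divisors of 42: 1, 2, 3, 6, 7, 14, 21, 42.
Test each divisor d:
14^1 ≡ 14 (mod 43)
14^2 ≡ 24 (mod 43)
14^3 ≡ 35 (mod 43)
14^6 ≡ 21 (mod 43)
14^7 ≡ 36 (mod 43)
14^14 ≡ 6 (mod 43)
14^21 ≡ 1 (mod 43) ✓
So ord_43(14) = 21, hence |⟨14⟩| = 21.
[(Z/43Z)^× : ⟨14⟩] = 42/21 = 2.

2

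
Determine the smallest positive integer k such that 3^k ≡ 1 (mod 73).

ord(3) | φ(73) = 73 − 1 = 72 = 2^3 · 3^2.
Divisors of 72: 1, 2, 3, 4, 6, 8, 9, 12, 18, 24, 36, 72.
Evaluate successive powers at the divisors of 72:
3^1 ≡ 3 (mod 73)
3^2 ≡ 9 (mod 73)
3^3 ≡ 27 (mod 73)
3^4 ≡ 8 (mod 73)
3^6 ≡ 72 (mod 73)
3^8 ≡ 64 (mod 73)
3^9 ≡ 46 (mod 73)
3^12 ≡ 1 (mod 73) ✓
Hence ord(3) = 12.

12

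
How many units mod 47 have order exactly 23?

22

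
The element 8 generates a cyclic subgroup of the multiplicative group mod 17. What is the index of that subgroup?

Since 8 ∈ (Z/17Z)^×, its order divides φ(17) = 17 − 1 = 16 = 2^4.
Divisors of 16: 1, 2, 4, 8, 16.
Test each divisor d:
8^1 ≡ 8 (mod 17)
8^2 ≡ 13 (mod 17)
8^4 ≡ 16 (mod 17)
8^8 ≡ 1 (mod 17) ✓
Thus |⟨8⟩| = ord(8) = 8.
[(Z/17Z)^× : ⟨8⟩] = 16/8 = 2.

2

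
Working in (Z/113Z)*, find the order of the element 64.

14

By Lagrange's theorem, ord_113(64) divides φ(113) = 113 − 1 = 112 = 2^4 · 7.
Divisors of 112: 1, 2, 4, 7, 8, 14, 16, 28, 56, 112.
Compute 64^d (mod 113) for the divisors d until we hit 1:
64^1 ≡ 64 (mod 113)
64^2 ≡ 28 (mod 113)
64^4 ≡ 106 (mod 113)
64^7 ≡ 112 (mod 113)
64^8 ≡ 49 (mod 113)
64^14 ≡ 1 (mod 113) ✓
The smallest such exponent is 14, so the order of 64 is 14.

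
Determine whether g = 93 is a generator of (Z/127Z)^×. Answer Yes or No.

Yes

φ(127) = 127 − 1 = 126 = 2 · 3^2 · 7.
An element g generates (Z/127Z)^× iff g^(126/q) ≢ 1 (mod 127) for each prime q ∈ {2, 3, 7}.
93^63 ≡ 126 (mod 127)  [q = 2: ≢ 1 ✓]
93^42 ≡ 19 (mod 127)  [q = 3: ≢ 1 ✓]
93^18 ≡ 8 (mod 127)  [q = 7: ≢ 1 ✓]
All checks pass, so 93 has order 126 and is a primitive root modulo 127.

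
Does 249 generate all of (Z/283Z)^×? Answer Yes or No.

φ(283) = 283 − 1 = 282 = 2 · 3 · 47.
It suffices to check that the order of 249 is not a proper divisor of 282: compute 249^(282/q) for q ∈ {2, 3, 47}.
249^141 ≡ 282 (mod 283)  [q = 2: ≢ 1 ✓]
249^94 ≡ 44 (mod 283)  [q = 3: ≢ 1 ✓]
249^6 ≡ 240 (mod 283)  [q = 47: ≢ 1 ✓]
None equal 1, so ord_283(249) = 282: 249 is a primitive root.

Yes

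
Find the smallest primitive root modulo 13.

φ(13) = 13 − 1 = 12 = 2^2 · 3.
Test candidates g = 2, 3, … against the prime factors q ∈ {2, 3} of φ(13): g is a generator iff g^(12/q) ≢ 1 for every such q.
g = 2: 2^6 ≡ 12; 2^4 ≡ 3 — none is 1, so 2 is a primitive root.
The smallest primitive root modulo 13 is 2.

2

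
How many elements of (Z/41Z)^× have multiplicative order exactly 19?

0

φ(41) = 41 − 1 = 40 = 2^3 · 5.
(Z/41Z)^× is cyclic (|G| = 40); a cyclic group of order m has exactly φ(d) elements of each order d | m, and none otherwise.
19 does not divide 40, so no element of (Z/41Z)^× has order 19.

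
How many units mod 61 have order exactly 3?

2

φ(61) = 61 − 1 = 60 = 2^2 · 3 · 5.
Since (Z/61Z)^× is cyclic of order 60, the number of elements of order d is φ(d) when d | 60 and 0 otherwise.
3 | 60, and φ(3) = 3 − 1 = 2.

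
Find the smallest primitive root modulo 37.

2

φ(37) = 37 − 1 = 36 = 2^2 · 3^2.
g is a primitive root iff g^(36/q) ≢ 1 (mod 37) for each prime q ∈ {2, 3}.
g = 2: 2^18 ≡ 36; 2^12 ≡ 26 — none is 1, so 2 is a primitive root.
Hence the least primitive root of 37 is 2.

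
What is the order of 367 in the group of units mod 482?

16

Since 367 ∈ (Z/482Z)^×, its order divides φ(482) = φ(2)·φ(241) = 1·240 = 240 = 2^4 · 3 · 5.
Divisors of 240: 1, 2, 3, 4, 5, 6, 8, 10, 12, 15, 16, 20, 24, 30, 40, 48, 60, 80, 120, 240.
Test each divisor d:
367^1 ≡ 367 (mod 482)
367^2 ≡ 211 (mod 482)
367^3 ≡ 317 (mod 482)
367^4 ≡ 177 (mod 482)
367^5 ≡ 371 (mod 482)
367^6 ≡ 233 (mod 482)
367^8 ≡ 481 (mod 482)
367^10 ≡ 271 (mod 482)
367^12 ≡ 305 (mod 482)
367^15 ≡ 285 (mod 482)
367^16 ≡ 1 (mod 482) ✓
Therefore the multiplicative order of 367 modulo 482 is 16.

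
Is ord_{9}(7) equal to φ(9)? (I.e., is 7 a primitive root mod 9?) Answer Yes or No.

No

φ(9) = φ(3^2) = 3·(3−1) = 6 = 2 · 3.
It suffices to check that the order of 7 is not a proper divisor of 6: compute 7^(6/q) for q ∈ {2, 3}.
7^3 ≡ 1 (mod 9)  [q = 2: ≡ 1 ✗]
7^2 ≡ 4 (mod 9)  [q = 3: ≢ 1 ✓]
Since 7^3 ≡ 1, the order of 7 divides 3 < 6, so 7 is not a primitive root.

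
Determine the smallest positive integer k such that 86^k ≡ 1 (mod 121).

55

The order of 86 must divide φ(121) = φ(11^2) = 11·(11−1) = 110 = 2 · 5 · 11.
Divisors of 110: 1, 2, 5, 10, 11, 22, 55, 110.
Check 86^d mod 121 for each divisor in increasing order:
86^1 ≡ 86 (mod 121)
86^2 ≡ 15 (mod 121)
86^5 ≡ 111 (mod 121)
86^10 ≡ 100 (mod 121)
86^11 ≡ 9 (mod 121)
86^22 ≡ 81 (mod 121)
86^55 ≡ 1 (mod 121) ✓
The smallest such exponent is 55, so the order of 86 is 55.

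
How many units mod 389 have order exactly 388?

192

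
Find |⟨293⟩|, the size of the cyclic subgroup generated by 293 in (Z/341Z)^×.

ord(293) | φ(341) = φ(11·31) = (11−1)·(31−1) = 10·30 = 300 = 2^2 · 3 · 5^2.
Divisors of 300: 1, 2, 3, 4, 5, 6, 10, 12, 15, 20, 25, 30, 50, 60, 75, 100, 150, 300.
Compute 293^d (mod 341) for the divisors d until we hit 1:
293^1 ≡ 293
293^2 ≡ 258
293^3 ≡ 233
293^4 ≡ 69
293^5 ≡ 98
293^6 ≡ 70
293^10 ≡ 56
293^12 ≡ 126
293^15 ≡ 32
293^20 ≡ 67
293^25 ≡ 87
293^30 ≡ 1
So ord_341(293) = 30.

30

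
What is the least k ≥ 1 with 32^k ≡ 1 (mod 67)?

66

By Lagrange's theorem, ord_67(32) divides φ(67) = 67 − 1 = 66 = 2 · 3 · 11.
Divisors of 66: 1, 2, 3, 6, 11, 22, 33, 66.
Evaluate successive powers at the divisors of 66:
32^1 ≡ 32 (mod 67)
32^2 ≡ 19 (mod 67)
32^3 ≡ 5 (mod 67)
32^6 ≡ 25 (mod 67)
32^11 ≡ 30 (mod 67)
32^22 ≡ 29 (mod 67)
32^33 ≡ 66 (mod 67)
32^66 ≡ 1 (mod 67) ✓
So ord_67(32) = 66.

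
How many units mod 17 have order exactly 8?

4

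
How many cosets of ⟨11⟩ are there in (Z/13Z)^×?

1

ord(11) | φ(13) = 13 − 1 = 12 = 2^2 · 3.
Divisors of 12: 1, 2, 3, 4, 6, 12.
Compute 11^d (mod 13) for the divisors d until we hit 1:
11^1 ≡ 11
11^2 ≡ 4
11^3 ≡ 5
11^4 ≡ 3
11^6 ≡ 12
11^12 ≡ 1
The order of 11 is 12, so the subgroup it generates has 12 elements.
Index = |(Z/13Z)^×| / |⟨11⟩| = 12 / 12 = 1.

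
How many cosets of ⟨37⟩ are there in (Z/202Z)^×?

4

ord(37) | φ(202) = φ(2)·φ(101) = 1·100 = 100 = 2^2 · 5^2.
Divisors of 100: 1, 2, 4, 5, 10, 20, 25, 50, 100.
Check 37^d mod 202 for each divisor in increasing order:
37^1 ≡ 37 (mod 202)
37^2 ≡ 157 (mod 202)
37^4 ≡ 5 (mod 202)
37^5 ≡ 185 (mod 202)
37^10 ≡ 87 (mod 202)
37^20 ≡ 95 (mod 202)
37^25 ≡ 1 (mod 202) ✓
Thus |⟨37⟩| = ord(37) = 25.
Index = |(Z/202Z)^×| / |⟨37⟩| = 100 / 25 = 4.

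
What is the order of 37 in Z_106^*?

26

Since 37 ∈ (Z/106Z)^×, its order divides φ(106) = φ(2)·φ(53) = 1·52 = 52 = 2^2 · 13.
Divisors of 52: 1, 2, 4, 13, 26, 52.
Compute 37^d (mod 106) for the divisors d until we hit 1:
37^1 ≡ 37 (mod 106)
37^2 ≡ 97 (mod 106)
37^4 ≡ 81 (mod 106)
37^13 ≡ 105 (mod 106)
37^26 ≡ 1 (mod 106) ✓
So ord_106(37) = 26.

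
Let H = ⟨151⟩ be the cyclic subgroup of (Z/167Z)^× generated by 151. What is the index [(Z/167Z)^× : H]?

1

Since 151 ∈ (Z/167Z)^×, its order divides φ(167) = 167 − 1 = 166 = 2 · 83.
Divisors of 166: 1, 2, 83, 166.
Check 151^d mod 167 for each divisor in increasing order:
151^1 ≡ 151 (mod 167)
151^2 ≡ 89 (mod 167)
151^83 ≡ 166 (mod 167)
151^166 ≡ 1 (mod 167) ✓
So ord_167(151) = 166, hence |⟨151⟩| = 166.
The index is φ(167) / ord(151) = 166 / 166 = 1.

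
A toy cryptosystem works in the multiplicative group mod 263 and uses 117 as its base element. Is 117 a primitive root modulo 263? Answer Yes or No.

No

φ(263) = 263 − 1 = 262 = 2 · 131.
An element g generates (Z/263Z)^× iff g^(262/q) ≢ 1 (mod 263) for each prime q ∈ {2, 131}.
117^131 ≡ 1 (mod 263)  [q = 2: ≡ 1 ✗]
117^2 ≡ 13 (mod 263)  [q = 131: ≢ 1 ✓]
117^131 ≡ 1 shows ord(117) | 131, strictly less than φ(263); not a primitive root.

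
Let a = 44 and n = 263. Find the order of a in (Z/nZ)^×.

ord(44) | φ(263) = 263 − 1 = 262 = 2 · 131.
Divisors of 262: 1, 2, 131, 262.
Evaluate successive powers at the divisors of 262:
44^1 ≡ 44
44^2 ≡ 95
44^131 ≡ 1
So ord_263(44) = 131.

131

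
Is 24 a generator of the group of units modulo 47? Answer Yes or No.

φ(47) = 47 − 1 = 46 = 2 · 23.
24 is a primitive root mod 47 iff 24^(φ(47)/q) ≢ 1 for every prime q | φ(47), i.e. q ∈ {2, 23}.
24^23 ≡ 1 (mod 47)  [q = 2: ≡ 1 ✗]
24^2 ≡ 12 (mod 47)  [q = 23: ≢ 1 ✓]
24^23 ≡ 1 shows ord(24) | 23, strictly less than φ(47); not a primitive root.

No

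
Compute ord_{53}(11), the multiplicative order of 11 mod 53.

26

By Lagrange's theorem, ord_53(11) divides φ(53) = 53 − 1 = 52 = 2^2 · 13.
Divisors of 52: 1, 2, 4, 13, 26, 52.
Evaluate successive powers at the divisors of 52:
11^1 ≡ 11
11^2 ≡ 15
11^4 ≡ 13
11^13 ≡ 52
11^26 ≡ 1
Therefore the multiplicative order of 11 modulo 53 is 26.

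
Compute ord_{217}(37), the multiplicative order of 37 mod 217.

The order of 37 must divide φ(217) = φ(7·31) = (7−1)·(31−1) = 6·30 = 180 = 2^2 · 3^2 · 5.
Divisors of 180: 1, 2, 3, 4, 5, 6, 9, 10, 12, 15, 18, 20, 30, 36, 45, 60, 90, 180.
Evaluate successive powers at the divisors of 180:
37^1 ≡ 37 (mod 217)
37^2 ≡ 67 (mod 217)
37^3 ≡ 92 (mod 217)
37^4 ≡ 149 (mod 217)
37^5 ≡ 88 (mod 217)
37^6 ≡ 1 (mod 217) ✓
Therefore the multiplicative order of 37 modulo 217 is 6.

6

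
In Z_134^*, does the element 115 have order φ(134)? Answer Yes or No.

Yes

φ(134) = φ(2)·φ(67) = 1·66 = 66 = 2 · 3 · 11.
115 is a primitive root mod 134 iff 115^(φ(134)/q) ≢ 1 for every prime q | φ(134), i.e. q ∈ {2, 3, 11}.
115^33 ≡ 133 (mod 134)  [q = 2: ≢ 1 ✓]
115^22 ≡ 37 (mod 134)  [q = 3: ≢ 1 ✓]
115^6 ≡ 89 (mod 134)  [q = 11: ≢ 1 ✓]
None equal 1, so ord_134(115) = 66: 115 is a primitive root.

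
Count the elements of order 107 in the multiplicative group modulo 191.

0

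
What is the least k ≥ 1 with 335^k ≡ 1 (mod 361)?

114

The order of 335 must divide φ(361) = φ(19^2) = 19·(19−1) = 342 = 2 · 3^2 · 19.
Divisors of 342: 1, 2, 3, 6, 9, 18, 19, 38, 57, 114, 171, 342.
Compute 335^d (mod 361) for the divisors d until we hit 1:
335^1 ≡ 335 (mod 361)
335^2 ≡ 315 (mod 361)
335^3 ≡ 113 (mod 361)
335^6 ≡ 134 (mod 361)
335^9 ≡ 341 (mod 361)
335^18 ≡ 39 (mod 361)
335^19 ≡ 69 (mod 361)
335^38 ≡ 68 (mod 361)
335^57 ≡ 360 (mod 361)
335^114 ≡ 1 (mod 361) ✓
Therefore the multiplicative order of 335 modulo 361 is 114.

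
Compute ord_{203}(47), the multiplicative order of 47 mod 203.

84

The order of 47 must divide φ(203) = φ(7·29) = (7−1)·(29−1) = 6·28 = 168 = 2^3 · 3 · 7.
Divisors of 168: 1, 2, 3, 4, 6, 7, 8, 12, 14, 21, 24, 28, 42, 56, 84, 168.
Evaluate successive powers at the divisors of 168:
47^1 ≡ 47
47^2 ≡ 179
47^3 ≡ 90
47^4 ≡ 170
47^6 ≡ 183
47^7 ≡ 75
47^8 ≡ 74
47^12 ≡ 197
47^14 ≡ 144
47^21 ≡ 41
47^24 ≡ 36
47^28 ≡ 30
47^42 ≡ 57
47^56 ≡ 88
47^84 ≡ 1
So ord_203(47) = 84.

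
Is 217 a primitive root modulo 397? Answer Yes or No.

Yes

φ(397) = 397 − 1 = 396 = 2^2 · 3^2 · 11.
It suffices to check that the order of 217 is not a proper divisor of 396: compute 217^(396/q) for q ∈ {2, 3, 11}.
217^198 ≡ 396 (mod 397)  [q = 2: ≢ 1 ✓]
217^132 ≡ 34 (mod 397)  [q = 3: ≢ 1 ✓]
217^36 ≡ 126 (mod 397)  [q = 11: ≢ 1 ✓]
All checks pass, so 217 has order 396 and is a primitive root modulo 397.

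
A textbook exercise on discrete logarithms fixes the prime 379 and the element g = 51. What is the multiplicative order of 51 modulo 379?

3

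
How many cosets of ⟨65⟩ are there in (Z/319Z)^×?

20

Since 65 ∈ (Z/319Z)^×, its order divides φ(319) = φ(11·29) = (11−1)·(29−1) = 10·28 = 280 = 2^3 · 5 · 7.
Divisors of 280: 1, 2, 4, 5, 7, 8, 10, 14, 20, 28, 35, 40, 56, 70, 140, 280.
Compute 65^d (mod 319) for the divisors d until we hit 1:
65^1 ≡ 65
65^2 ≡ 78
65^4 ≡ 23
65^5 ≡ 219
65^7 ≡ 175
65^8 ≡ 210
65^10 ≡ 111
65^14 ≡ 1
The order of 65 is 14, so the subgroup it generates has 14 elements.
[(Z/319Z)^× : ⟨65⟩] = 280/14 = 20.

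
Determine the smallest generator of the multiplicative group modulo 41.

φ(41) = 41 − 1 = 40 = 2^3 · 5.
g is a primitive root iff g^(40/q) ≢ 1 (mod 41) for each prime q ∈ {2, 5}.
g = 2: 2^20 ≡ 1 — hits 1, so not a primitive root.
g = 3: 3^20 ≡ 40; 3^8 ≡ 1 — hits 1, so not a primitive root.
g = 4: 4^20 ≡ 1 — hits 1, so not a primitive root.
g = 5: 5^20 ≡ 1 — hits 1, so not a primitive root.
g = 6: 6^20 ≡ 40; 6^8 ≡ 10 — none is 1, so 6 is a primitive root.
The smallest primitive root modulo 41 is 6.

6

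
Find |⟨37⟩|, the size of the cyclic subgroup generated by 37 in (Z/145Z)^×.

28

ord(37) | φ(145) = φ(5·29) = (5−1)·(29−1) = 4·28 = 112 = 2^4 · 7.
Divisors of 112: 1, 2, 4, 7, 8, 14, 16, 28, 56, 112.
Check 37^d mod 145 for each divisor in increasing order:
37^1 ≡ 37 (mod 145)
37^2 ≡ 64 (mod 145)
37^4 ≡ 36 (mod 145)
37^7 ≡ 133 (mod 145)
37^8 ≡ 136 (mod 145)
37^14 ≡ 144 (mod 145)
37^16 ≡ 81 (mod 145)
37^28 ≡ 1 (mod 145) ✓
The smallest such exponent is 28, so the order of 37 is 28.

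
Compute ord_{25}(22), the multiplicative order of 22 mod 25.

ord(22) | φ(25) = φ(5^2) = 5·(5−1) = 20 = 2^2 · 5.
Divisors of 20: 1, 2, 4, 5, 10, 20.
Check 22^d mod 25 for each divisor in increasing order:
22^1 ≡ 22 (mod 25)
22^2 ≡ 9 (mod 25)
22^4 ≡ 6 (mod 25)
22^5 ≡ 7 (mod 25)
22^10 ≡ 24 (mod 25)
22^20 ≡ 1 (mod 25) ✓
The smallest such exponent is 20, so the order of 22 is 20.

20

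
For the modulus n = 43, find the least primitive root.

3

φ(43) = 43 − 1 = 42 = 2 · 3 · 7.
g is a primitive root iff g^(42/q) ≢ 1 (mod 43) for each prime q ∈ {2, 3, 7}.
g = 2: 2^21 ≡ 42; 2^14 ≡ 1 — hits 1, so not a primitive root.
g = 3: 3^21 ≡ 42; 3^14 ≡ 36; 3^6 ≡ 41 — none is 1, so 3 is a primitive root.
So 3 is the smallest generator of (Z/43Z)^×.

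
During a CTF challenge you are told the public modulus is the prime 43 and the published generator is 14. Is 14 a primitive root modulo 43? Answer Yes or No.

φ(43) = 43 − 1 = 42 = 2 · 3 · 7.
It suffices to check that the order of 14 is not a proper divisor of 42: compute 14^(42/q) for q ∈ {2, 3, 7}.
14^21 ≡ 1 (mod 43)  [q = 2: ≡ 1 ✗]
14^14 ≡ 6 (mod 43)  [q = 3: ≢ 1 ✓]
14^6 ≡ 21 (mod 43)  [q = 7: ≢ 1 ✓]
14^21 ≡ 1 shows ord(14) | 21, strictly less than φ(43); not a primitive root.

No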